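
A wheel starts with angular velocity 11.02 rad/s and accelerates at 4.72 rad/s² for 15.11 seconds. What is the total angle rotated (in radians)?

θ = ω₀t + ½αt² = 11.02×15.11 + ½×4.72×15.11² = 705.33 rad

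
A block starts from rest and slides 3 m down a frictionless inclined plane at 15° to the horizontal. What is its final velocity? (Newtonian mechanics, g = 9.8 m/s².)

a = g sin(θ) = 9.8 × sin(15°) = 2.5364 m/s²
v = √(2ad) = √(2 × 2.5364 × 3) = 3.9 m/s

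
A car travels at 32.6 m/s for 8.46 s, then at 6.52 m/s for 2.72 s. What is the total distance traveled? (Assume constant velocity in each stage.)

d₁ = v₁t₁ = 32.6 × 8.46 = 275.796 m
d₂ = v₂t₂ = 6.52 × 2.72 = 17.7344 m
d_total = 275.796 + 17.7344 = 293.53 m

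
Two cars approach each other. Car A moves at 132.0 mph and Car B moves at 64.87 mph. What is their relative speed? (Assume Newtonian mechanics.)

v_rel = v_A + v_B = 132.0 + 64.87 = 196.87 mph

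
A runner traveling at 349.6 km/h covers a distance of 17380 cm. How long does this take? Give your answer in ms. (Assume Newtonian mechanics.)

d = 17380 cm × 0.01 = 173.8 m
v = 349.6 km/h × 0.2777777777777778 = 97.1111 m/s
t = d / v = 173.8 / 97.1111 = 1.7897 s
t = 1.7897 s / 0.001 = 1790 ms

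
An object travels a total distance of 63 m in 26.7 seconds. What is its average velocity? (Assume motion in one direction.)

v_avg = Δd / Δt = 63 / 26.7 = 2.36 m/s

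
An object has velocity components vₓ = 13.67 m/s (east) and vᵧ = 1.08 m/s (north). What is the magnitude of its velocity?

|v| = √(vₓ² + vᵧ²) = √(13.67² + 1.08²) = √(188.0353) = 13.71 m/s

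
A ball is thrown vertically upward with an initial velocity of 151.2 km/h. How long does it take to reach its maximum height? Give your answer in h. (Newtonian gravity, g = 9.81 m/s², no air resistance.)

v₀ = 151.2 km/h × 0.2777777777777778 = 42.0 m/s
t_up = v₀ / g = 42.0 / 9.81 = 4.28135 s
t_up = 4.28135 s / 3600.0 = 0.001189 h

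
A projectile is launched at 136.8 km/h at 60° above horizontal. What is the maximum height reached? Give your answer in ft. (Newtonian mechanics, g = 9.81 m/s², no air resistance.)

v₀ = 136.8 km/h × 0.2777777777777778 = 38.0 m/s
H = v₀² × sin²(θ) / (2g) = 38.0² × sin(60°)² / (2 × 9.81) = 1444.0 × 0.75 / 19.62 = 55.1988 m
H = 55.1988 m / 0.3048 = 181.1 ft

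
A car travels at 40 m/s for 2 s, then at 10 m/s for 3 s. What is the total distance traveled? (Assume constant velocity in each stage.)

d₁ = v₁t₁ = 40 × 2 = 80 m
d₂ = v₂t₂ = 10 × 3 = 30 m
d_total = 80 + 30 = 110 m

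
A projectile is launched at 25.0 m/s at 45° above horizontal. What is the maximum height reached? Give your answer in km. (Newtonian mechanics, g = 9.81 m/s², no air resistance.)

H = v₀² × sin²(θ) / (2g) = 25.0² × sin(45°)² / (2 × 9.81) = 625.0 × 0.5 / 19.62 = 15.9276 m
H = 15.9276 m / 1000.0 = 0.01593 km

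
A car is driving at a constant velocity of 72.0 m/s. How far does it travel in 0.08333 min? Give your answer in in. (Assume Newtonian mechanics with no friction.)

t = 0.08333 min × 60.0 = 4.9998 s
d = v × t = 72.0 × 4.9998 = 359.986 m
d = 359.986 m / 0.0254 = 14170 in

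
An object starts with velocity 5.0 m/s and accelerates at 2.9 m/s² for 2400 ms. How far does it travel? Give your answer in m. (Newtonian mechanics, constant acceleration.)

t = 2400 ms × 0.001 = 2.4 s
d = v₀ × t + ½ × a × t² = 5.0 × 2.4 + 0.5 × 2.9 × 2.4² = 20.35 m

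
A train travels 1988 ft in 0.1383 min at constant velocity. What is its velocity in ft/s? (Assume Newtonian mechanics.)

d = 1988 ft × 0.3048 = 605.942 m
t = 0.1383 min × 60.0 = 8.298 s
v = d / t = 605.942 / 8.298 = 73.0227 m/s
v = 73.0227 m/s / 0.3048 = 239.6 ft/s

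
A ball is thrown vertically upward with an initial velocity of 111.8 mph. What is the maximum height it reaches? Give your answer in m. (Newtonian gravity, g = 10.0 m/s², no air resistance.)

v₀ = 111.8 mph × 0.44704 = 49.9791 m/s
h_max = v₀² / (2g) = 49.9791² / (2 × 10.0) = 2497.91 / 20.0 = 124.9 m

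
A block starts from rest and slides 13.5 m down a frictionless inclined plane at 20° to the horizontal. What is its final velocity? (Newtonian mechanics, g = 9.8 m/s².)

a = g sin(θ) = 9.8 × sin(20°) = 3.3518 m/s²
v = √(2ad) = √(2 × 3.3518 × 13.5) = 9.51 m/s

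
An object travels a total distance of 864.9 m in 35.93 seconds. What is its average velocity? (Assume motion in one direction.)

v_avg = Δd / Δt = 864.9 / 35.93 = 24.07 m/s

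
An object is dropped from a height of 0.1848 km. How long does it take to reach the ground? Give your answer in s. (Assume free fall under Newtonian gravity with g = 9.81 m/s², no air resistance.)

h = 0.1848 km × 1000.0 = 184.8 m
t = √(2h/g) = √(2 × 184.8 / 9.81) = 6.138 s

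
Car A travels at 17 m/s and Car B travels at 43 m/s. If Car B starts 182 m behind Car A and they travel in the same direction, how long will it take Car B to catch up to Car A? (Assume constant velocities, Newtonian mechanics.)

Relative speed: v_rel = 43 - 17 = 26 m/s
Time to catch: t = d₀/v_rel = 182/26 = 7.0 s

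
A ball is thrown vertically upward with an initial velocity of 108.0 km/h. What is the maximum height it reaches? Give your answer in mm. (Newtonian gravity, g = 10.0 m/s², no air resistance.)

v₀ = 108.0 km/h × 0.2777777777777778 = 30.0 m/s
h_max = v₀² / (2g) = 30.0² / (2 × 10.0) = 900.0 / 20.0 = 45.0 m
h_max = 45.0 m / 0.001 = 45000 mm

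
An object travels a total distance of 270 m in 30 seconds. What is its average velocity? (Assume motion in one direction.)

v_avg = Δd / Δt = 270 / 30 = 9.0 m/s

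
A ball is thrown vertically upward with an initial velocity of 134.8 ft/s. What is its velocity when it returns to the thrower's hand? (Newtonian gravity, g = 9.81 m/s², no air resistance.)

By conservation of energy (no air resistance), the ball returns to the throw height with the same speed as launch, but directed downward.
|v_ground| = v₀ = 134.8 ft/s
v_ground = 134.8 ft/s (downward)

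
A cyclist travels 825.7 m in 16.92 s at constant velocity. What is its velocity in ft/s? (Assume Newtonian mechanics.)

v = d / t = 825.7 / 16.92 = 48.8002 m/s
v = 48.8002 m/s / 0.3048 = 160.1 ft/s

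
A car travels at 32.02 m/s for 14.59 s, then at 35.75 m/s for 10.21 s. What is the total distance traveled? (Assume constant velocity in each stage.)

d₁ = v₁t₁ = 32.02 × 14.59 = 467.1718 m
d₂ = v₂t₂ = 35.75 × 10.21 = 365.0075 m
d_total = 467.1718 + 365.0075 = 832.18 m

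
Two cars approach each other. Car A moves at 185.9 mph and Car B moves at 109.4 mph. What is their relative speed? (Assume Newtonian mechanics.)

v_rel = v_A + v_B = 185.9 + 109.4 = 295.3 mph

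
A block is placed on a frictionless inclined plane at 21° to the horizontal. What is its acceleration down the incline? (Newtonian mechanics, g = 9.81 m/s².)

a = g sin(θ) = 9.81 × sin(21°) = 9.81 × 0.3584 = 3.52 m/s²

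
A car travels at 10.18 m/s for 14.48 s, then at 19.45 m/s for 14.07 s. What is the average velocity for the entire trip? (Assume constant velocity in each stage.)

d₁ = v₁t₁ = 10.18 × 14.48 = 147.4064 m
d₂ = v₂t₂ = 19.45 × 14.07 = 273.6615 m
d_total = 421.0679 m, t_total = 28.55 s
v_avg = d_total/t_total = 421.0679/28.55 = 14.75 m/s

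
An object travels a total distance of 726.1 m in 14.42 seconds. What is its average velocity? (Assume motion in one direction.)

v_avg = Δd / Δt = 726.1 / 14.42 = 50.35 m/s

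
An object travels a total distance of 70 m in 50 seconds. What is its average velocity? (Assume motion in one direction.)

v_avg = Δd / Δt = 70 / 50 = 1.4 m/s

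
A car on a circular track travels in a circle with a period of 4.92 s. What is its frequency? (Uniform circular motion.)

f = 1/T = 1/4.92 = 0.2033 Hz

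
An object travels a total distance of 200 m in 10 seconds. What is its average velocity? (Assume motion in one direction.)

v_avg = Δd / Δt = 200 / 10 = 20.0 m/s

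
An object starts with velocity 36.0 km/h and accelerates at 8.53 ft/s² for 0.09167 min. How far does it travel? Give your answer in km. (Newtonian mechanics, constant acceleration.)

v₀ = 36.0 km/h × 0.2777777777777778 = 10.0 m/s
a = 8.53 ft/s² × 0.3048 = 2.59994 m/s²
t = 0.09167 min × 60.0 = 5.5002 s
d = v₀ × t + ½ × a × t² = 10.0 × 5.5002 + 0.5 × 2.59994 × 5.5002² = 94.329 m
d = 94.329 m / 1000.0 = 0.09433 km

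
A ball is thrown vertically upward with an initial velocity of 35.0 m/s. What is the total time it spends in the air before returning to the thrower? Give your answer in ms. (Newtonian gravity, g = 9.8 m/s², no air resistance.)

t_total = 2 × v₀ / g = 2 × 35.0 / 9.8 = 7.14286 s
t_total = 7.14286 s / 0.001 = 7143 ms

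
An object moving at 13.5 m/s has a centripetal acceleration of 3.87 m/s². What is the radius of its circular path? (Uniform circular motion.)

r = v²/a_c = 13.5²/3.87 = 47.09 m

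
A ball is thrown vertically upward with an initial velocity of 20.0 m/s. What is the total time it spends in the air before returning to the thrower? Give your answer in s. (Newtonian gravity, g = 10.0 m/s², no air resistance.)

t_total = 2 × v₀ / g = 2 × 20.0 / 10.0 = 4.0 s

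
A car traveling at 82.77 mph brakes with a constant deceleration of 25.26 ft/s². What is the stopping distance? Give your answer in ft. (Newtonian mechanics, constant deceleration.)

v₀ = 82.77 mph × 0.44704 = 37.0015 m/s
a = 25.26 ft/s² × 0.3048 = 7.69925 m/s²
d = v₀² / (2a) = 37.0015² / (2 × 7.69925) = 1369.11 / 15.3985 = 88.9119 m
d = 88.9119 m / 0.3048 = 291.7 ft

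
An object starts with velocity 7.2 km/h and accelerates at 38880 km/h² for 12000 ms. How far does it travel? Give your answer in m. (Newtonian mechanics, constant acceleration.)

v₀ = 7.2 km/h × 0.2777777777777778 = 2.0 m/s
a = 38880 km/h² × 7.716049382716049e-05 = 3.0 m/s²
t = 12000 ms × 0.001 = 12.0 s
d = v₀ × t + ½ × a × t² = 2.0 × 12.0 + 0.5 × 3.0 × 12.0² = 240.0 m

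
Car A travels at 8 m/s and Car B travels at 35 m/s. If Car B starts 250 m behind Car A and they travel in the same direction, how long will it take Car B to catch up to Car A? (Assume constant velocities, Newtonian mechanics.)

Relative speed: v_rel = 35 - 8 = 27 m/s
Time to catch: t = d₀/v_rel = 250/27 = 9.26 s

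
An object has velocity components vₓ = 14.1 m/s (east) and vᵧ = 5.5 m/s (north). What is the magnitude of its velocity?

|v| = √(vₓ² + vᵧ²) = √(14.1² + 5.5²) = √(229.06) = 15.13 m/s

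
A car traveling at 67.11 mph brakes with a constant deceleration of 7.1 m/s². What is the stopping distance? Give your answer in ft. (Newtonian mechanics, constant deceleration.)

v₀ = 67.11 mph × 0.44704 = 30.0009 m/s
d = v₀² / (2a) = 30.0009² / (2 × 7.1) = 900.054 / 14.2 = 63.3841 m
d = 63.3841 m / 0.3048 = 208.0 ft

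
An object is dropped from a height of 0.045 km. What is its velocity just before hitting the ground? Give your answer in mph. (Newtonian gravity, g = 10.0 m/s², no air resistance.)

h = 0.045 km × 1000.0 = 45.0 m
v = √(2gh) = √(2 × 10.0 × 45.0) = 30.0 m/s
v = 30.0 m/s / 0.44704 = 67.11 mph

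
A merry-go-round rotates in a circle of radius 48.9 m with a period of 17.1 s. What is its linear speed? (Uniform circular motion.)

v = 2πr/T = 2π×48.9/17.1 = 17.97 m/s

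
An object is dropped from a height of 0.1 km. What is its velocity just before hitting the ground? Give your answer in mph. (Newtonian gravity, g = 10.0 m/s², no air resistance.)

h = 0.1 km × 1000.0 = 100.0 m
v = √(2gh) = √(2 × 10.0 × 100.0) = 44.7214 m/s
v = 44.7214 m/s / 0.44704 = 100.0 mph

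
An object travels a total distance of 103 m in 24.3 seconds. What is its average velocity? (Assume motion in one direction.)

v_avg = Δd / Δt = 103 / 24.3 = 4.24 m/s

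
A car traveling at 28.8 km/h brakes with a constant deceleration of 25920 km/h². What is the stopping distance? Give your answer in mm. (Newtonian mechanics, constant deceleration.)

v₀ = 28.8 km/h × 0.2777777777777778 = 8.0 m/s
a = 25920 km/h² × 7.716049382716049e-05 = 2.0 m/s²
d = v₀² / (2a) = 8.0² / (2 × 2.0) = 64.0 / 4.0 = 16.0 m
d = 16.0 m / 0.001 = 16000 mm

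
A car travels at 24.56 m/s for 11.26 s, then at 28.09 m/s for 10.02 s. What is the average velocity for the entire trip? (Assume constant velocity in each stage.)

d₁ = v₁t₁ = 24.56 × 11.26 = 276.5456 m
d₂ = v₂t₂ = 28.09 × 10.02 = 281.4618 m
d_total = 558.0074 m, t_total = 21.28 s
v_avg = d_total/t_total = 558.0074/21.28 = 26.22 m/s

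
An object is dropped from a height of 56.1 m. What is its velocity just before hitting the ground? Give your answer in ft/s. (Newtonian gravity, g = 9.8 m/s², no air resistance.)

v = √(2gh) = √(2 × 9.8 × 56.1) = 33.1596 m/s
v = 33.1596 m/s / 0.3048 = 108.8 ft/s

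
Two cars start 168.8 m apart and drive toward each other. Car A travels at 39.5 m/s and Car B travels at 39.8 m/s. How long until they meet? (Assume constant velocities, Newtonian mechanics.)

Combined speed: v_combined = 39.5 + 39.8 = 79.3 m/s
Time to meet: t = d/v_combined = 168.8/79.3 = 2.13 s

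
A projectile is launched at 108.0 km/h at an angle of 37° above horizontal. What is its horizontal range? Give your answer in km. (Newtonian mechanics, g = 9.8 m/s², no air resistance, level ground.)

v₀ = 108.0 km/h × 0.2777777777777778 = 30.0 m/s
R = v₀² × sin(2θ) / g = 30.0² × sin(2 × 37°) / 9.8 = 900.0 × 0.961262 / 9.8 = 88.2792 m
R = 88.2792 m / 1000.0 = 0.08828 km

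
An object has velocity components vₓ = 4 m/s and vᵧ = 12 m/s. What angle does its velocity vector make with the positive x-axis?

θ = arctan(vᵧ/vₓ) = arctan(12/4) = 71.57°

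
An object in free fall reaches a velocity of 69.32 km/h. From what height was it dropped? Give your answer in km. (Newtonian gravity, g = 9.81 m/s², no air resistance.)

v = 69.32 km/h × 0.2777777777777778 = 19.2556 m/s
h = v² / (2g) = 19.2556² / (2 × 9.81) = 18.898 m
h = 18.898 m / 1000.0 = 0.0189 km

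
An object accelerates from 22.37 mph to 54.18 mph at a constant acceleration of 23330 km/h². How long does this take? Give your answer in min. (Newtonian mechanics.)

v₀ = 22.37 mph × 0.44704 = 10.0003 m/s
v = 54.18 mph × 0.44704 = 24.2206 m/s
a = 23330 km/h² × 7.716049382716049e-05 = 1.80015 m/s²
t = (v - v₀) / a = (24.2206 - 10.0003) / 1.80015 = 7.89951 s
t = 7.89951 s / 60.0 = 0.1317 min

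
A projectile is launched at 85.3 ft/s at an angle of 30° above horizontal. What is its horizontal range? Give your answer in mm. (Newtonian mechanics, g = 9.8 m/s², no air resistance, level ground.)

v₀ = 85.3 ft/s × 0.3048 = 25.9994 m/s
R = v₀² × sin(2θ) / g = 25.9994² × sin(2 × 30°) / 9.8 = 675.969 × 0.866025 / 9.8 = 59.7353 m
R = 59.7353 m / 0.001 = 59740 mm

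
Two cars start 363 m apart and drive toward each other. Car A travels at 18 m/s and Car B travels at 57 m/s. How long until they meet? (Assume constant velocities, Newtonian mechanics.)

Combined speed: v_combined = 18 + 57 = 75 m/s
Time to meet: t = d/v_combined = 363/75 = 4.84 s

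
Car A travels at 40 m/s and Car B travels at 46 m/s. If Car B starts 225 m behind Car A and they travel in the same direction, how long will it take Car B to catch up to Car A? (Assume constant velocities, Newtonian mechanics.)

Relative speed: v_rel = 46 - 40 = 6 m/s
Time to catch: t = d₀/v_rel = 225/6 = 37.5 s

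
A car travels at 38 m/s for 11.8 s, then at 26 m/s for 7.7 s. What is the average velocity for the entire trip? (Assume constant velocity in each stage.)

d₁ = v₁t₁ = 38 × 11.8 = 448.4 m
d₂ = v₂t₂ = 26 × 7.7 = 200.2 m
d_total = 648.6 m, t_total = 19.5 s
v_avg = d_total/t_total = 648.6/19.5 = 33.26 m/s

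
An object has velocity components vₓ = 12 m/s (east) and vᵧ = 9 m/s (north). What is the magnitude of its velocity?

|v| = √(vₓ² + vᵧ²) = √(12² + 9²) = √(225) = 15.0 m/s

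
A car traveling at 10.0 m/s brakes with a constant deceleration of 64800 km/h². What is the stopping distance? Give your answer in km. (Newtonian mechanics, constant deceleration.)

a = 64800 km/h² × 7.716049382716049e-05 = 5.0 m/s²
d = v₀² / (2a) = 10.0² / (2 × 5.0) = 100.0 / 10.0 = 10.0 m
d = 10.0 m / 1000.0 = 0.01 km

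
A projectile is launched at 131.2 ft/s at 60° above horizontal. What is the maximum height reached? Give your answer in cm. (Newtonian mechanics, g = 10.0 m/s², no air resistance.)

v₀ = 131.2 ft/s × 0.3048 = 39.9898 m/s
H = v₀² × sin²(θ) / (2g) = 39.9898² × sin(60°)² / (2 × 10.0) = 1599.18 × 0.75 / 20.0 = 59.9693 m
H = 59.9693 m / 0.01 = 5997 cm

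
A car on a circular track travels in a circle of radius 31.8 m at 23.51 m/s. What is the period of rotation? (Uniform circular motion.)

T = 2πr/v = 2π×31.8/23.51 = 8.5 s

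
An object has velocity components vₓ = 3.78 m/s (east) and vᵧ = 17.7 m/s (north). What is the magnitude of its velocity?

|v| = √(vₓ² + vᵧ²) = √(3.78² + 17.7²) = √(327.5784) = 18.1 m/s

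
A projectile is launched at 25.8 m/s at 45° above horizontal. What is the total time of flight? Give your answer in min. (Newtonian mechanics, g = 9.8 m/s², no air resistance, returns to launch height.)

T = 2 × v₀ × sin(θ) / g = 2 × 25.8 × sin(45°) / 9.8 = 2 × 25.8 × 0.707107 / 9.8 = 3.72313 s
T = 3.72313 s / 60.0 = 0.06205 min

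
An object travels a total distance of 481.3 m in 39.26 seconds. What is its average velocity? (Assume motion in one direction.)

v_avg = Δd / Δt = 481.3 / 39.26 = 12.26 m/s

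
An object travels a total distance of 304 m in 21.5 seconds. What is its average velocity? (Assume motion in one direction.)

v_avg = Δd / Δt = 304 / 21.5 = 14.14 m/s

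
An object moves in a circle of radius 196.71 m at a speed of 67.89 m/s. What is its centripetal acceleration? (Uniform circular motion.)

a_c = v²/r = 67.89²/196.71 = 4609.0521/196.71 = 23.43 m/s²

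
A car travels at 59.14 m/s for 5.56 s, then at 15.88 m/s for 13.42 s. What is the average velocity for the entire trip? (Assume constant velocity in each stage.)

d₁ = v₁t₁ = 59.14 × 5.56 = 328.8184 m
d₂ = v₂t₂ = 15.88 × 13.42 = 213.1096 m
d_total = 541.928 m, t_total = 18.98 s
v_avg = d_total/t_total = 541.928/18.98 = 28.55 m/s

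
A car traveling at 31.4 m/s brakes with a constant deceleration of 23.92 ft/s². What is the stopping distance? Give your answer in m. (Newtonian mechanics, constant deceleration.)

a = 23.92 ft/s² × 0.3048 = 7.29082 m/s²
d = v₀² / (2a) = 31.4² / (2 × 7.29082) = 985.96 / 14.5816 = 67.62 m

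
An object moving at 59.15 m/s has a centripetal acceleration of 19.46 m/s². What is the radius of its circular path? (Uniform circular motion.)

r = v²/a_c = 59.15²/19.46 = 179.79 m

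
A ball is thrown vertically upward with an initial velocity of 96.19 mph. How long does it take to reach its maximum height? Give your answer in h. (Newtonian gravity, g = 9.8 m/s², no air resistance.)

v₀ = 96.19 mph × 0.44704 = 43.0008 m/s
t_up = v₀ / g = 43.0008 / 9.8 = 4.38784 s
t_up = 4.38784 s / 3600.0 = 0.001219 h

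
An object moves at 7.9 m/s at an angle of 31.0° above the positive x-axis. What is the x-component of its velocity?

vₓ = v cos(θ) = 7.9 × cos(31.0°) = 6.77 m/s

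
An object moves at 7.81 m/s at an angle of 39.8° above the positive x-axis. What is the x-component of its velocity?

vₓ = v cos(θ) = 7.81 × cos(39.8°) = 6.0 m/s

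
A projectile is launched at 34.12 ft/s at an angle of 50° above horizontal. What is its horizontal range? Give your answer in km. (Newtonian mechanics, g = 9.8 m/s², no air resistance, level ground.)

v₀ = 34.12 ft/s × 0.3048 = 10.3998 m/s
R = v₀² × sin(2θ) / g = 10.3998² × sin(2 × 50°) / 9.8 = 108.156 × 0.984808 / 9.8 = 10.8687 m
R = 10.8687 m / 1000.0 = 0.01087 km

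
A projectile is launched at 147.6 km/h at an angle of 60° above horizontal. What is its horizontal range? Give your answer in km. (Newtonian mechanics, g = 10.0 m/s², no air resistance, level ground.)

v₀ = 147.6 km/h × 0.2777777777777778 = 41.0 m/s
R = v₀² × sin(2θ) / g = 41.0² × sin(2 × 60°) / 10.0 = 1681.0 × 0.866025 / 10.0 = 145.579 m
R = 145.579 m / 1000.0 = 0.1456 km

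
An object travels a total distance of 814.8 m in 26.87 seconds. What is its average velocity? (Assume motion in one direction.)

v_avg = Δd / Δt = 814.8 / 26.87 = 30.32 m/s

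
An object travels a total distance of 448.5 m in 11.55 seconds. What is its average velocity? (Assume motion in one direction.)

v_avg = Δd / Δt = 448.5 / 11.55 = 38.83 m/s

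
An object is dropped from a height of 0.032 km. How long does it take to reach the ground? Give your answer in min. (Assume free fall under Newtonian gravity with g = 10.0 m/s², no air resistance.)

h = 0.032 km × 1000.0 = 32.0 m
t = √(2h/g) = √(2 × 32.0 / 10.0) = 2.52982 s
t = 2.52982 s / 60.0 = 0.04216 min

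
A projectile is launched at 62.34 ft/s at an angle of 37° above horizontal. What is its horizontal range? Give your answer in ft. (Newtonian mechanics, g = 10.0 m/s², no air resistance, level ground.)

v₀ = 62.34 ft/s × 0.3048 = 19.0012 m/s
R = v₀² × sin(2θ) / g = 19.0012² × sin(2 × 37°) / 10.0 = 361.046 × 0.961262 / 10.0 = 34.706 m
R = 34.706 m / 0.3048 = 113.9 ft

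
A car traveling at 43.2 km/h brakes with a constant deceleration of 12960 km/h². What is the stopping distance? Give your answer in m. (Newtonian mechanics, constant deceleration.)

v₀ = 43.2 km/h × 0.2777777777777778 = 12.0 m/s
a = 12960 km/h² × 7.716049382716049e-05 = 1.0 m/s²
d = v₀² / (2a) = 12.0² / (2 × 1.0) = 144.0 / 2.0 = 72.0 m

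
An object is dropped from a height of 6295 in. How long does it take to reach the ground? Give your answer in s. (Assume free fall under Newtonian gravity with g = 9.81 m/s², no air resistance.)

h = 6295 in × 0.0254 = 159.893 m
t = √(2h/g) = √(2 × 159.893 / 9.81) = 5.709 s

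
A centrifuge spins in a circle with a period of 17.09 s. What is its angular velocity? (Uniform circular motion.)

ω = 2π/T = 2π/17.09 = 0.3677 rad/s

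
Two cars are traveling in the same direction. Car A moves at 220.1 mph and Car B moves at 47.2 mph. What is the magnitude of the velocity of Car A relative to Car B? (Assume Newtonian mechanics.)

v_rel = |v_A - v_B| = |220.1 - 47.2| = 172.9 mph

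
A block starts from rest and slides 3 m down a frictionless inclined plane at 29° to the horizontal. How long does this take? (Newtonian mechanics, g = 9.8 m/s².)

a = g sin(θ) = 9.8 × sin(29°) = 4.7511 m/s²
t = √(2d/a) = √(2 × 3 / 4.7511) = 1.12 s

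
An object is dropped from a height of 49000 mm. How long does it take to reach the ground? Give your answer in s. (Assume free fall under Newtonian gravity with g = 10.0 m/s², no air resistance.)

h = 49000 mm × 0.001 = 49.0 m
t = √(2h/g) = √(2 × 49.0 / 10.0) = 3.13 s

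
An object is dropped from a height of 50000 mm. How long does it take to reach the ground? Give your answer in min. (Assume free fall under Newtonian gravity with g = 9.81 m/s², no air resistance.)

h = 50000 mm × 0.001 = 50.0 m
t = √(2h/g) = √(2 × 50.0 / 9.81) = 3.19275 s
t = 3.19275 s / 60.0 = 0.05321 min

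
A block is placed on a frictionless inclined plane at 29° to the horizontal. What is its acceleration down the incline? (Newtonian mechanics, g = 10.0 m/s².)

a = g sin(θ) = 10.0 × sin(29°) = 10.0 × 0.4848 = 4.85 m/s²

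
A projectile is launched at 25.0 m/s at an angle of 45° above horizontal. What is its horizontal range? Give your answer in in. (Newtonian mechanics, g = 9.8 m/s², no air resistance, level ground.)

R = v₀² × sin(2θ) / g = 25.0² × sin(2 × 45°) / 9.8 = 625.0 × 1.0 / 9.8 = 63.7755 m
R = 63.7755 m / 0.0254 = 2511 in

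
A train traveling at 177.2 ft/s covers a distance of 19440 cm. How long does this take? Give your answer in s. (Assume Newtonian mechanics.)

d = 19440 cm × 0.01 = 194.4 m
v = 177.2 ft/s × 0.3048 = 54.0106 m/s
t = d / v = 194.4 / 54.0106 = 3.599 s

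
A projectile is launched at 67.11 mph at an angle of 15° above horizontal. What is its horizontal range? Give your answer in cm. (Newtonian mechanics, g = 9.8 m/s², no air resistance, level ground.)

v₀ = 67.11 mph × 0.44704 = 30.0009 m/s
R = v₀² × sin(2θ) / g = 30.0009² × sin(2 × 15°) / 9.8 = 900.054 × 0.5 / 9.8 = 45.9211 m
R = 45.9211 m / 0.01 = 4592 cm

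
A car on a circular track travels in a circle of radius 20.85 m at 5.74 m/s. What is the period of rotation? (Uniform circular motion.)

T = 2πr/v = 2π×20.85/5.74 = 22.82 s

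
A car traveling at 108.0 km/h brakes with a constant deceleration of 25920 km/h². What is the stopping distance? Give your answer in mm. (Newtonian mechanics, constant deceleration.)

v₀ = 108.0 km/h × 0.2777777777777778 = 30.0 m/s
a = 25920 km/h² × 7.716049382716049e-05 = 2.0 m/s²
d = v₀² / (2a) = 30.0² / (2 × 2.0) = 900.0 / 4.0 = 225.0 m
d = 225.0 m / 0.001 = 225000 mm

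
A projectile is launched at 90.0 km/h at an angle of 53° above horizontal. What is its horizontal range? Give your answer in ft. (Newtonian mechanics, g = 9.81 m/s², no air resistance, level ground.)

v₀ = 90.0 km/h × 0.2777777777777778 = 25.0 m/s
R = v₀² × sin(2θ) / g = 25.0² × sin(2 × 53°) / 9.81 = 625.0 × 0.961262 / 9.81 = 61.2425 m
R = 61.2425 m / 0.3048 = 200.9 ft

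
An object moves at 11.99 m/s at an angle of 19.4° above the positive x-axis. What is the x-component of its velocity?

vₓ = v cos(θ) = 11.99 × cos(19.4°) = 11.31 m/s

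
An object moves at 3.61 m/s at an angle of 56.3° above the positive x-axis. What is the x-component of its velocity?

vₓ = v cos(θ) = 3.61 × cos(56.3°) = 2.0 m/s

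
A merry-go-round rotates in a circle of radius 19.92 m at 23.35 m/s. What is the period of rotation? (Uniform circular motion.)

T = 2πr/v = 2π×19.92/23.35 = 5.36 s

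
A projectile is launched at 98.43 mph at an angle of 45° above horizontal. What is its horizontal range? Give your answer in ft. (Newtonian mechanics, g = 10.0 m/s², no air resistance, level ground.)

v₀ = 98.43 mph × 0.44704 = 44.0021 m/s
R = v₀² × sin(2θ) / g = 44.0021² × sin(2 × 45°) / 10.0 = 1936.18 × 1.0 / 10.0 = 193.618 m
R = 193.618 m / 0.3048 = 635.2 ft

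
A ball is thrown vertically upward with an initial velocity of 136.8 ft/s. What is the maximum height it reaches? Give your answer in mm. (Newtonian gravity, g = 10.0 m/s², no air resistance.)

v₀ = 136.8 ft/s × 0.3048 = 41.6966 m/s
h_max = v₀² / (2g) = 41.6966² / (2 × 10.0) = 1738.61 / 20.0 = 86.9305 m
h_max = 86.9305 m / 0.001 = 86930 mm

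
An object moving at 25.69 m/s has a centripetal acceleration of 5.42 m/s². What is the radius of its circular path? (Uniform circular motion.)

r = v²/a_c = 25.69²/5.42 = 121.77 m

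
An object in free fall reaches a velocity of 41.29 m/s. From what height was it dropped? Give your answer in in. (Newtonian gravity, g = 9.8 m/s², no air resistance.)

h = v² / (2g) = 41.29² / (2 × 9.8) = 86.9829 m
h = 86.9829 m / 0.0254 = 3425 in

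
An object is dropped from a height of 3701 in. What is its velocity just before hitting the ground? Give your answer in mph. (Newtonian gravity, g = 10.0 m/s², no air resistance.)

h = 3701 in × 0.0254 = 94.0054 m
v = √(2gh) = √(2 × 10.0 × 94.0054) = 43.3602 m/s
v = 43.3602 m/s / 0.44704 = 96.99 mph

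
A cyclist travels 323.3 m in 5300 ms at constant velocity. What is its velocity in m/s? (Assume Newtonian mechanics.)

t = 5300 ms × 0.001 = 5.3 s
v = d / t = 323.3 / 5.3 = 61.0 m/s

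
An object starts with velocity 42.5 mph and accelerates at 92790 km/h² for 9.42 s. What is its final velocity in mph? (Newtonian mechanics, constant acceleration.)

v₀ = 42.5 mph × 0.44704 = 18.9992 m/s
a = 92790 km/h² × 7.716049382716049e-05 = 7.15972 m/s²
v = v₀ + a × t = 18.9992 + 7.15972 × 9.42 = 86.4438 m/s
v = 86.4438 m/s / 0.44704 = 193.4 mph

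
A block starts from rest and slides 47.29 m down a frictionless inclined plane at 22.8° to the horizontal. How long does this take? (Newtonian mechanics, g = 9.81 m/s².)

a = g sin(θ) = 9.81 × sin(22.8°) = 3.8015 m/s²
t = √(2d/a) = √(2 × 47.29 / 3.8015) = 4.99 s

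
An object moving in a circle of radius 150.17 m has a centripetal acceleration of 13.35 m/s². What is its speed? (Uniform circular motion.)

v = √(a_c × r) = √(13.35 × 150.17) = 44.77 m/s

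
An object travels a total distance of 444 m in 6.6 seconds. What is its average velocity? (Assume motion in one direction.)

v_avg = Δd / Δt = 444 / 6.6 = 67.27 m/s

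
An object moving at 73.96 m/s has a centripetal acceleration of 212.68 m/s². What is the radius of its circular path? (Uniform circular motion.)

r = v²/a_c = 73.96²/212.68 = 25.72 m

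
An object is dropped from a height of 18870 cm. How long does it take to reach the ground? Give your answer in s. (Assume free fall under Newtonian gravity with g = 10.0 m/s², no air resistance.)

h = 18870 cm × 0.01 = 188.7 m
t = √(2h/g) = √(2 × 188.7 / 10.0) = 6.143 s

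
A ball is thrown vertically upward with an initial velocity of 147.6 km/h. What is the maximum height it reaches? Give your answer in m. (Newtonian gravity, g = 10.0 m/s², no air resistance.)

v₀ = 147.6 km/h × 0.2777777777777778 = 41.0 m/s
h_max = v₀² / (2g) = 41.0² / (2 × 10.0) = 1681.0 / 20.0 = 84.05 m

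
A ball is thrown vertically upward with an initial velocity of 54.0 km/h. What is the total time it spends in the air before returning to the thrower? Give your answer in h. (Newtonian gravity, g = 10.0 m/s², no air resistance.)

v₀ = 54.0 km/h × 0.2777777777777778 = 15.0 m/s
t_total = 2 × v₀ / g = 2 × 15.0 / 10.0 = 3.0 s
t_total = 3.0 s / 3600.0 = 0.0008333 h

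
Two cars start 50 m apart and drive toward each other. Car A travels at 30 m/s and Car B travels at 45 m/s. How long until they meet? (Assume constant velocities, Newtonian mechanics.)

Combined speed: v_combined = 30 + 45 = 75 m/s
Time to meet: t = d/v_combined = 50/75 = 0.67 s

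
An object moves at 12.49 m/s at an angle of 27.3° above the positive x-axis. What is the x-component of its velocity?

vₓ = v cos(θ) = 12.49 × cos(27.3°) = 11.1 m/s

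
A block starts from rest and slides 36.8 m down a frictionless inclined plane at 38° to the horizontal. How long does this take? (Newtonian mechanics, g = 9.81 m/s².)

a = g sin(θ) = 9.81 × sin(38°) = 6.0396 m/s²
t = √(2d/a) = √(2 × 36.8 / 6.0396) = 3.49 s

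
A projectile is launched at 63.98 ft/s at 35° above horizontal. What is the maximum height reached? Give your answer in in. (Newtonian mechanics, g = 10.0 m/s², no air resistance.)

v₀ = 63.98 ft/s × 0.3048 = 19.5011 m/s
H = v₀² × sin²(θ) / (2g) = 19.5011² × sin(35°)² / (2 × 10.0) = 380.293 × 0.32899 / 20.0 = 6.25563 m
H = 6.25563 m / 0.0254 = 246.3 in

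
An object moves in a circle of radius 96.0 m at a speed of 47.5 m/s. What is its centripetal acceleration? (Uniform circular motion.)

a_c = v²/r = 47.5²/96.0 = 2256.25/96.0 = 23.5 m/s²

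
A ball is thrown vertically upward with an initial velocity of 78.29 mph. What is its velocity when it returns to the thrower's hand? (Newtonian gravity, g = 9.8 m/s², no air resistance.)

By conservation of energy (no air resistance), the ball returns to the throw height with the same speed as launch, but directed downward.
|v_ground| = v₀ = 78.29 mph
v_ground = 78.29 mph (downward)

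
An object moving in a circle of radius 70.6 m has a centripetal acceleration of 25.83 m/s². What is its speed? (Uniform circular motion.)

v = √(a_c × r) = √(25.83 × 70.6) = 42.7 m/s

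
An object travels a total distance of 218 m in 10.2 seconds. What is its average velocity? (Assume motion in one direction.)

v_avg = Δd / Δt = 218 / 10.2 = 21.37 m/s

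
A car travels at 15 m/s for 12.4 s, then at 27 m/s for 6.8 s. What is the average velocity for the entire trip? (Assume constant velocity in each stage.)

d₁ = v₁t₁ = 15 × 12.4 = 186.0 m
d₂ = v₂t₂ = 27 × 6.8 = 183.6 m
d_total = 369.6 m, t_total = 19.2 s
v_avg = d_total/t_total = 369.6/19.2 = 19.25 m/s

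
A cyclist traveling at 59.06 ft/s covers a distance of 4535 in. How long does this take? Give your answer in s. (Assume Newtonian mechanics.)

d = 4535 in × 0.0254 = 115.189 m
v = 59.06 ft/s × 0.3048 = 18.0015 m/s
t = d / v = 115.189 / 18.0015 = 6.399 s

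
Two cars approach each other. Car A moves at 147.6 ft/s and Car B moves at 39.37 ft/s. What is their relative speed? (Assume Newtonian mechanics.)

v_rel = v_A + v_B = 147.6 + 39.37 = 186.97 ft/s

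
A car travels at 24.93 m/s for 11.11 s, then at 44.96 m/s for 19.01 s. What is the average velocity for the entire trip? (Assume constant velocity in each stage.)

d₁ = v₁t₁ = 24.93 × 11.11 = 276.9723 m
d₂ = v₂t₂ = 44.96 × 19.01 = 854.6896 m
d_total = 1131.6619 m, t_total = 30.12 s
v_avg = d_total/t_total = 1131.6619/30.12 = 37.57 m/s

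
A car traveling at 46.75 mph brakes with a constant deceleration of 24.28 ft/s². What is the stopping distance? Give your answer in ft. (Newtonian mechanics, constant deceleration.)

v₀ = 46.75 mph × 0.44704 = 20.8991 m/s
a = 24.28 ft/s² × 0.3048 = 7.40054 m/s²
d = v₀² / (2a) = 20.8991² / (2 × 7.40054) = 436.772 / 14.8011 = 29.5094 m
d = 29.5094 m / 0.3048 = 96.82 ft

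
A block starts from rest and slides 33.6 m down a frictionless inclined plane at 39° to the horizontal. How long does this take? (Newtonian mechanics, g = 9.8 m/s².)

a = g sin(θ) = 9.8 × sin(39°) = 6.1673 m/s²
t = √(2d/a) = √(2 × 33.6 / 6.1673) = 3.3 s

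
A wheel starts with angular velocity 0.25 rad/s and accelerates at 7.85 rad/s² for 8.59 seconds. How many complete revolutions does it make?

θ = ω₀t + ½αt² = 0.25×8.59 + ½×7.85×8.59² = 291.7657925 rad
Total revolutions = θ/(2π) = 291.7657925/(2π) = 46.44
Complete revolutions = ⌊46.44⌋ = 46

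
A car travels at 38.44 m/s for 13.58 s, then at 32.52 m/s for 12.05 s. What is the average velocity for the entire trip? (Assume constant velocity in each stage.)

d₁ = v₁t₁ = 38.44 × 13.58 = 522.0152 m
d₂ = v₂t₂ = 32.52 × 12.05 = 391.866 m
d_total = 913.8812 m, t_total = 25.63 s
v_avg = d_total/t_total = 913.8812/25.63 = 35.66 m/s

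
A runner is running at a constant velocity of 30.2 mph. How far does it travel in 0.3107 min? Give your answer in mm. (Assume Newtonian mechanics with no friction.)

v = 30.2 mph × 0.44704 = 13.5006 m/s
t = 0.3107 min × 60.0 = 18.642 s
d = v × t = 13.5006 × 18.642 = 251.678 m
d = 251.678 m / 0.001 = 251700 mm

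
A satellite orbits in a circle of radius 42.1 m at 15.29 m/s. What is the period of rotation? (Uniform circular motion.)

T = 2πr/v = 2π×42.1/15.29 = 17.3 s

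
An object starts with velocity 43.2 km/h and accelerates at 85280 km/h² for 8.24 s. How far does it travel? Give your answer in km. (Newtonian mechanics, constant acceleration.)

v₀ = 43.2 km/h × 0.2777777777777778 = 12.0 m/s
a = 85280 km/h² × 7.716049382716049e-05 = 6.58025 m/s²
d = v₀ × t + ½ × a × t² = 12.0 × 8.24 + 0.5 × 6.58025 × 8.24² = 322.272 m
d = 322.272 m / 1000.0 = 0.3223 km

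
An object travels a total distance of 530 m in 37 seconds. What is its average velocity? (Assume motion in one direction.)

v_avg = Δd / Δt = 530 / 37 = 14.32 m/s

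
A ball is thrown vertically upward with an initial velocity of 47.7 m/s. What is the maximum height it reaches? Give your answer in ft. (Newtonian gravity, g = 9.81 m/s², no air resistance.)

h_max = v₀² / (2g) = 47.7² / (2 × 9.81) = 2275.29 / 19.62 = 115.968 m
h_max = 115.968 m / 0.3048 = 380.5 ft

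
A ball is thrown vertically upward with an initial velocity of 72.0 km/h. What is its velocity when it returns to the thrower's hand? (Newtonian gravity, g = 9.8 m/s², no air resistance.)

By conservation of energy (no air resistance), the ball returns to the throw height with the same speed as launch, but directed downward.
|v_ground| = v₀ = 72.0 km/h
v_ground = 72.0 km/h (downward)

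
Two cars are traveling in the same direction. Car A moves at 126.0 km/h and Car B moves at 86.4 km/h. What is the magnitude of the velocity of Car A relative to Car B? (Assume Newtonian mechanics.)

v_rel = |v_A - v_B| = |126.0 - 86.4| = 39.6 km/h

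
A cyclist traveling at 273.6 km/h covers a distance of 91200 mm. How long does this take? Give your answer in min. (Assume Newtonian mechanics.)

d = 91200 mm × 0.001 = 91.2 m
v = 273.6 km/h × 0.2777777777777778 = 76.0 m/s
t = d / v = 91.2 / 76.0 = 1.2 s
t = 1.2 s / 60.0 = 0.02 min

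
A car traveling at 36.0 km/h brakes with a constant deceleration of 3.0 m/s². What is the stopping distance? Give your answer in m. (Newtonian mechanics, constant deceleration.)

v₀ = 36.0 km/h × 0.2777777777777778 = 10.0 m/s
d = v₀² / (2a) = 10.0² / (2 × 3.0) = 100.0 / 6.0 = 16.67 m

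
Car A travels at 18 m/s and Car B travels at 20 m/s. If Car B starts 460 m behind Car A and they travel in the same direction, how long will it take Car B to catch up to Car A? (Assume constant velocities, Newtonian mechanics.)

Relative speed: v_rel = 20 - 18 = 2 m/s
Time to catch: t = d₀/v_rel = 460/2 = 230.0 s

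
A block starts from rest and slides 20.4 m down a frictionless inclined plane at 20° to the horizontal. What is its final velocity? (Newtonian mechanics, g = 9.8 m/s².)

a = g sin(θ) = 9.8 × sin(20°) = 3.3518 m/s²
v = √(2ad) = √(2 × 3.3518 × 20.4) = 11.69 m/s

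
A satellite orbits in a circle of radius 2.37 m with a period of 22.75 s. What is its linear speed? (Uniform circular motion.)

v = 2πr/T = 2π×2.37/22.75 = 0.65 m/s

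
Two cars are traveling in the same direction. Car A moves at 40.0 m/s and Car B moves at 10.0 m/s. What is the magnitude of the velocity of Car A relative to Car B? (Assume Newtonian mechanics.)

v_rel = |v_A - v_B| = |40.0 - 10.0| = 30.0 m/s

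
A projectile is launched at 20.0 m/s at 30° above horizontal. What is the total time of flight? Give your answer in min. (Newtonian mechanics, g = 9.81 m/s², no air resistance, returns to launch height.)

T = 2 × v₀ × sin(θ) / g = 2 × 20.0 × sin(30°) / 9.81 = 2 × 20.0 × 0.5 / 9.81 = 2.03874 s
T = 2.03874 s / 60.0 = 0.03398 min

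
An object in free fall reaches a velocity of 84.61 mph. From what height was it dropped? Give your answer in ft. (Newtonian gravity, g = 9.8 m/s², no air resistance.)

v = 84.61 mph × 0.44704 = 37.8241 m/s
h = v² / (2g) = 37.8241² / (2 × 9.8) = 72.993 m
h = 72.993 m / 0.3048 = 239.5 ft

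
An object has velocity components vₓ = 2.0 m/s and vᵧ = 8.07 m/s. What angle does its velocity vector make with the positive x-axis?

θ = arctan(vᵧ/vₓ) = arctan(8.07/2.0) = 76.08°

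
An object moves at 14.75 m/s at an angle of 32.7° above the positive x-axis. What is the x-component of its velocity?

vₓ = v cos(θ) = 14.75 × cos(32.7°) = 12.41 m/s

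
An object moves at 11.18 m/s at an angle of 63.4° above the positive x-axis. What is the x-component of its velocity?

vₓ = v cos(θ) = 11.18 × cos(63.4°) = 5.01 m/s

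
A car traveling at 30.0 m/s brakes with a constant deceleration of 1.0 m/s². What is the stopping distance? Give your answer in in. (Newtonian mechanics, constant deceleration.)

d = v₀² / (2a) = 30.0² / (2 × 1.0) = 900.0 / 2.0 = 450.0 m
d = 450.0 m / 0.0254 = 17720 in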